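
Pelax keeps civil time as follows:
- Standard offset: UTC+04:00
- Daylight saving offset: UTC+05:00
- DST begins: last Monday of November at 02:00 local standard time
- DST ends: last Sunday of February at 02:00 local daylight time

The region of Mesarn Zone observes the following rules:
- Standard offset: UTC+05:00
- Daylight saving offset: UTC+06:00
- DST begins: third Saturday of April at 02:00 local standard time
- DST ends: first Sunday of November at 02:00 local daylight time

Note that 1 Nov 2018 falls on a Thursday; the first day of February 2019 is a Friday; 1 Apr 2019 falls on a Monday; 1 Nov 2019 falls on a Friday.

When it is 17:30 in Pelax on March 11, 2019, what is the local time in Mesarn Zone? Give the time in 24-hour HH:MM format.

18:30

1 November 2018 is a Thursday, so Mondays fall on 5, 12, 19, 26; the last is November 26.
1 February 2019 is a Friday, so Sundays fall on 3, 10, 17, 24; the last is February 24.
Daylight saving runs 26 November 2018 – 24 February 2019; March 11, 2019 is outside that window, so Pelax is on standard time at UTC+04:00.
17:30 Pelax − 4h = 13:30 UTC.
1 April 2019 is a Monday, so the first Saturday is April 6 and the third is April 20.
1 November 2019 is a Friday, so the first Sunday is November 3.
At the standard offset (UTC+05:00), 13:30 UTC + 5h = 18:30 Mesarn Zone standard time.
The standard-time date in Mesarn Zone, March 11, 2019, is outside the daylight-saving period (20 April – 3 November), so Mesarn Zone is on standard time, UTC+05:00.
13:30 UTC + 5h = 18:30 Mesarn Zone.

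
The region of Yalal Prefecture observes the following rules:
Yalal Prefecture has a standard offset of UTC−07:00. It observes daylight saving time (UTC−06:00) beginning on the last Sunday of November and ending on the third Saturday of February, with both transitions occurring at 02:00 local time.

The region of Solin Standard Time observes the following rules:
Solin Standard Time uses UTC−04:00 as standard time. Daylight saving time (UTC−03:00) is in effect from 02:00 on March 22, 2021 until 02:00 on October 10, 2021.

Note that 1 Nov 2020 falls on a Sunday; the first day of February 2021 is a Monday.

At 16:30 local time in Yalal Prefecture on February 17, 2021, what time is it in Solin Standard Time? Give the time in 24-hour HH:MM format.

18:30

1 November 2020 is a Sunday, so Sundays fall on 1, 8, 15, 22, 29; the last is November 29.
1 February 2021 is a Monday, so the first Saturday is February 6 and the third is February 20.
February 17, 2021 falls between 29 November 2020 and 20 February 2021, so daylight saving is in effect and Yalal Prefecture is at UTC−06:00.
16:30 Yalal Prefecture + 6h = 22:30 UTC.
At the standard offset (UTC−04:00), 22:30 UTC − 4h = 18:30 Solin Standard Time standard time.
The standard-time date in Solin Standard Time, February 17, 2021, is outside the daylight-saving period (22 March – 10 October), so Solin Standard Time is on standard time, UTC−04:00.
22:30 UTC − 4h = 18:30 Solin Standard Time.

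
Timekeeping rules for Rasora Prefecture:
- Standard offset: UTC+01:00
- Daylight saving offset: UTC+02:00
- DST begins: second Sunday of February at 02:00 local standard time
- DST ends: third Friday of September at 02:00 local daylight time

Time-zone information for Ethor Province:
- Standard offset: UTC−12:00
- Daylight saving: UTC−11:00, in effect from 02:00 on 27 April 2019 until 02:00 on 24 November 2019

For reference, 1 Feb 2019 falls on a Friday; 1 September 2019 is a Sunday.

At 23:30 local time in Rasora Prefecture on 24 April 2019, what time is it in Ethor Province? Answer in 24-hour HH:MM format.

09:30

1 February 2019 is a Friday, so the first Sunday is February 3 and the second is February 10.
1 September 2019 is a Sunday, so the first Friday is September 6 and the third is September 20.
24 April 2019 falls between 10 February and 20 September, so daylight saving is in effect and Rasora Prefecture is at UTC+02:00.
23:30 Rasora Prefecture − 2h = 21:30 UTC.
At the standard offset (UTC−12:00), 21:30 UTC − 12h = 09:30 Ethor Province standard time.
The standard-time date in Ethor Province, 24 April 2019, is outside the daylight-saving period (27 April – 24 November), so Ethor Province is on standard time, UTC−12:00.
21:30 UTC − 12h = 09:30 Ethor Province.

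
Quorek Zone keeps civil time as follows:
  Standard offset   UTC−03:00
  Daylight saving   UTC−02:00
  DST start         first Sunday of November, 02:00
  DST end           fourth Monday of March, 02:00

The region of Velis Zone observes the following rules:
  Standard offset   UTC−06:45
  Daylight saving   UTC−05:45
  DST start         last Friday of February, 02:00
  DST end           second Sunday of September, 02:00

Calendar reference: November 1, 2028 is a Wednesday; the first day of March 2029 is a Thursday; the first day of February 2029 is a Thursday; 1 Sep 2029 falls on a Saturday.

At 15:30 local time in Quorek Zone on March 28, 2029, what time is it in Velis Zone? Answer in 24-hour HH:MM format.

12:45

1 November 2028 is a Wednesday, so the first Sunday is November 5.
1 March 2029 is a Thursday, so the first Monday is March 5 and the fourth is March 26.
March 28, 2029 is outside the daylight-saving period (5 November 2028 – 26 March 2029), so Quorek Zone is on standard time, UTC−03:00.
15:30 Quorek Zone + 3h = 18:30 UTC.
1 February 2029 is a Thursday, so Fridays fall on 2, 9, 16, 23; the last is February 23.
1 September 2029 is a Saturday, so the first Sunday is September 2 and the second is September 9.
At the standard offset (UTC−06:45), 18:30 UTC − 6h45m = 11:45 Velis Zone standard time.
The standard-time date in Velis Zone, March 28, 2029, falls between 23 February and 9 September, so daylight saving is in effect and Velis Zone is at UTC−05:45.
18:30 UTC − 5h45m = 12:45 Velis Zone.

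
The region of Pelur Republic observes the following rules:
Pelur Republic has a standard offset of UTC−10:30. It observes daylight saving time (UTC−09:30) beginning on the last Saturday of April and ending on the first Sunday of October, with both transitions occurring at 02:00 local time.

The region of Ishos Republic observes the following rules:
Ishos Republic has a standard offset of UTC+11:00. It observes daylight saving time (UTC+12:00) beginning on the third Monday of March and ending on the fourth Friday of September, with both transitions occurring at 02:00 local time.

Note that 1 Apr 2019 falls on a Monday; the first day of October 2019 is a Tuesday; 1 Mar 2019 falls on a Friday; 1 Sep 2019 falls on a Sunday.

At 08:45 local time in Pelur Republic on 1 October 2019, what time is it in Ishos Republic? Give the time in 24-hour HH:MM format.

1 April 2019 is a Monday, so Saturdays fall on 6, 13, 20, 27; the last is April 27.
1 October 2019 is a Tuesday, so the first Sunday is October 6.
1 October 2019 falls between 27 April and 6 October, so daylight saving is in effect and Pelur Republic is at UTC−09:30.
08:45 Pelur Republic + 9h30m = 18:15 UTC.
1 March 2019 is a Friday, so the first Monday is March 4 and the third is March 18.
1 September 2019 is a Sunday, so the first Friday is September 6 and the fourth is September 27.
At the standard offset (UTC+11:00), 18:15 UTC + 11h = 05:15 Ishos Republic standard time (rolling into the next day, 2 October 2019).
The standard-time date in Ishos Republic, 2 October 2019, is outside the daylight-saving period (18 March – 27 September), so Ishos Republic is on standard time, UTC+11:00.
18:15 UTC + 11h = 05:15 Ishos Republic (rolling into the next day, 2 October 2019).

05:15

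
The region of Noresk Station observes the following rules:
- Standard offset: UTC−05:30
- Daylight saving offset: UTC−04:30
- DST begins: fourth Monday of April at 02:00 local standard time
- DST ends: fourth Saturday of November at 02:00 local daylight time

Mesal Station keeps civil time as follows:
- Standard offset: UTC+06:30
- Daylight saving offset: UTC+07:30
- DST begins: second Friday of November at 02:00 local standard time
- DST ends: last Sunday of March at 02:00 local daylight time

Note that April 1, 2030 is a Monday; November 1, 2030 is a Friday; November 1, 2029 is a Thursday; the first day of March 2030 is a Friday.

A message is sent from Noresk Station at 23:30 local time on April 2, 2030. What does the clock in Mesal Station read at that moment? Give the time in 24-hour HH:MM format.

1 April 2030 is a Monday, so the first Monday is April 1 and the fourth is April 22.
1 November 2030 is a Friday, so the first Saturday is November 2 and the fourth is November 23.
April 2, 2030 does not fall between 22 April and 23 November, so daylight saving is not in effect and Noresk Station is at UTC−05:30.
23:30 Noresk Station + 5h30m = 05:00 UTC (rolling into the next day, 3 April 2030).
1 November 2029 is a Thursday, so the first Friday is November 2 and the second is November 9.
1 March 2030 is a Friday, so Sundays fall on 3, 10, 17, 24, 31; the last is March 31.
At the standard offset (UTC+06:30), 05:00 UTC + 6h30m = 11:30 Mesal Station standard time.
The standard-time date in Mesal Station, April 3, 2030, is outside the daylight-saving period (9 November 2029 – 31 March 2030), so Mesal Station is on standard time, UTC+06:30.
05:00 UTC + 6h30m = 11:30 Mesal Station.

11:30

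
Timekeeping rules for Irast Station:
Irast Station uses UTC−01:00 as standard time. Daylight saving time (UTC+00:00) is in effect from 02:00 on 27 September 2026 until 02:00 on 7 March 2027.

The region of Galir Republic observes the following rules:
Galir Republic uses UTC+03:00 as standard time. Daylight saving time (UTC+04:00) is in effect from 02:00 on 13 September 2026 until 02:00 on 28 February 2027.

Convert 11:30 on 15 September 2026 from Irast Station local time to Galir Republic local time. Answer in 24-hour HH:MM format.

15 September 2026 does not fall between 27 September 2026 and 7 March 2027, so daylight saving is not in effect and Irast Station is at UTC−01:00.
11:30 Irast Station + 1h = 12:30 UTC.
At the standard offset (UTC+03:00), 12:30 UTC + 3h = 15:30 Galir Republic standard time.
The standard-time date in Galir Republic, 15 September 2026, lies within the daylight-saving period (13 September 2026 – 28 February 2027), so Galir Republic is on daylight time, UTC+04:00.
12:30 UTC + 4h = 16:30 Galir Republic.

16:30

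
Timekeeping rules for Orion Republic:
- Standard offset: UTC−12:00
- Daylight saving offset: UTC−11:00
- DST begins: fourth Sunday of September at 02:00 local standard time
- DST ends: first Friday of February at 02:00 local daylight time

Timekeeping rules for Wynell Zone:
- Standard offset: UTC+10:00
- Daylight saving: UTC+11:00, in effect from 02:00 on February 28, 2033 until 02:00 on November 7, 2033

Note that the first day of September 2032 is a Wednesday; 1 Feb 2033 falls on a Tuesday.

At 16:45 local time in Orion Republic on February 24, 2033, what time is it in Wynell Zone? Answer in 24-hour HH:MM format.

1 September 2032 is a Wednesday, so the first Sunday is September 5 and the fourth is September 26.
1 February 2033 is a Tuesday, so the first Friday is February 4.
February 24, 2033 does not fall between 26 September 2032 and 4 February 2033, so daylight saving is not in effect and Orion Republic is at UTC−12:00.
16:45 Orion Republic + 12h = 04:45 UTC (rolling into the next day, 25 February 2033).
At the standard offset (UTC+10:00), 04:45 UTC + 10h = 14:45 Wynell Zone standard time.
The standard-time date in Wynell Zone, February 25, 2033, does not fall between 28 February and 7 November, so daylight saving is not in effect and Wynell Zone is at UTC+10:00.
04:45 UTC + 10h = 14:45 Wynell Zone.

14:45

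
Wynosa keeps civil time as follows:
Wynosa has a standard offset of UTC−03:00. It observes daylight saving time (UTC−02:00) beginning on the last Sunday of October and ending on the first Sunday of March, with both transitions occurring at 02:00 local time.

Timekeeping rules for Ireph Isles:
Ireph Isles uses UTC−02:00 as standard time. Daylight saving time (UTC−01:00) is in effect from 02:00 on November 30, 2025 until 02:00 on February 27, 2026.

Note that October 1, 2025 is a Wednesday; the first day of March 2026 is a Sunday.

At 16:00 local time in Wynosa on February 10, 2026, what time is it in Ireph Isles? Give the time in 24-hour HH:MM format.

1 October 2025 is a Wednesday, so Sundays fall on 5, 12, 19, 26; the last is October 26.
1 March 2026 is a Sunday, so the first Sunday is March 1.
February 10, 2026 lies within the daylight-saving period (26 October 2025 – 1 March 2026), so Wynosa is on daylight time, UTC−02:00.
16:00 Wynosa + 2h = 18:00 UTC.
At the standard offset (UTC−02:00), 18:00 UTC − 2h = 16:00 Ireph Isles standard time.
The standard-time date in Ireph Isles, February 10, 2026, falls between 30 November 2025 and 27 February 2026, so daylight saving is in effect and Ireph Isles is at UTC−01:00.
18:00 UTC − 1h = 17:00 Ireph Isles.

17:00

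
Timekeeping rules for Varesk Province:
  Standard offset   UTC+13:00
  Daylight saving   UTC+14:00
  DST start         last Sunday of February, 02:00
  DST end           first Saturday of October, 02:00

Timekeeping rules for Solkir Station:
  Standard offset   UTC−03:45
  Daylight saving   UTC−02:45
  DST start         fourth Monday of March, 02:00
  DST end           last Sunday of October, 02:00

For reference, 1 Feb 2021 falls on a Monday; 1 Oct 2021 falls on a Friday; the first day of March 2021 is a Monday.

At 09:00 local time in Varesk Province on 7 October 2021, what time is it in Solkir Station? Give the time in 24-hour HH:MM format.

1 February 2021 is a Monday, so Sundays fall on 7, 14, 21, 28; the last is February 28.
1 October 2021 is a Friday, so the first Saturday is October 2.
Daylight saving runs 28 February – 2 October; 7 October 2021 is outside that window, so Varesk Province is on standard time at UTC+13:00.
09:00 Varesk Province − 13h = 20:00 UTC (rolling into the previous day, 6 October 2021).
1 March 2021 is a Monday, so the first Monday is March 1 and the fourth is March 22.
1 October 2021 is a Friday, so Sundays fall on 3, 10, 17, 24, 31; the last is October 31.
At the standard offset (UTC−03:45), 20:00 UTC − 3h45m = 16:15 Solkir Station standard time.
Daylight saving runs 22 March – 31 October; the standard-time date in Solkir Station, 6 October 2021, is inside that window, so Solkir Station is at UTC−02:45.
20:00 UTC − 2h45m = 17:15 Solkir Station.

17:15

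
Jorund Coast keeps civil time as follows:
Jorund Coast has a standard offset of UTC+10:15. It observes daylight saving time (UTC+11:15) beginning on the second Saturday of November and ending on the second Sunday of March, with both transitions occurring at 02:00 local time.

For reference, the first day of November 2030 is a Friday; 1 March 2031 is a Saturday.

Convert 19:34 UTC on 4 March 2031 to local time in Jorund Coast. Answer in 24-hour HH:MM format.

06:49

1 November 2030 is a Friday, so the first Saturday is November 2 and the second is November 9.
1 March 2031 is a Saturday, so the first Sunday is March 2 and the second is March 9.
At the standard offset (UTC+10:15), 19:34 UTC + 10h15m = 05:49 Jorund Coast standard time (rolling into the next day, 5 March 2031).
The standard-time date in Jorund Coast, 5 March 2031, lies within the daylight-saving period (9 November 2030 – 9 March 2031), so Jorund Coast is on daylight time, UTC+11:15.
19:34 UTC + 11h15m = 06:49 local (rolling into the next day, 5 March 2031).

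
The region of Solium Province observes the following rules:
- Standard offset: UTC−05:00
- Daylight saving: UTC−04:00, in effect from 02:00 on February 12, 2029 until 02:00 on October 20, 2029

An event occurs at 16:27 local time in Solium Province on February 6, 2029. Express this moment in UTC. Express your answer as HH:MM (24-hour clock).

21:27

Daylight saving runs 12 February – 20 October; February 6, 2029 is outside that window, so Solium Province is on standard time at UTC−05:00.
16:27 local + 5h = 21:27 UTC.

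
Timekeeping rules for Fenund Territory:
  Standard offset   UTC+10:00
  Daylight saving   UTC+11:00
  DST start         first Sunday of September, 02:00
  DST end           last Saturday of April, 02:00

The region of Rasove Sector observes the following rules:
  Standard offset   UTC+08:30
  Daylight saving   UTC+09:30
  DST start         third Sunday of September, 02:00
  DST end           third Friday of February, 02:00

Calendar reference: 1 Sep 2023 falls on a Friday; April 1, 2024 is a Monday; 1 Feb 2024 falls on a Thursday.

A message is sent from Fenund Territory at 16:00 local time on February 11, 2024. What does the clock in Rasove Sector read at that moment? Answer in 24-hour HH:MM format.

14:30

1 September 2023 is a Friday, so the first Sunday is September 3.
1 April 2024 is a Monday, so Saturdays fall on 6, 13, 20, 27; the last is April 27.
February 11, 2024 lies within the daylight-saving period (3 September 2023 – 27 April 2024), so Fenund Territory is on daylight time, UTC+11:00.
16:00 Fenund Territory − 11h = 05:00 UTC.
1 September 2023 is a Friday, so the first Sunday is September 3 and the third is September 17.
1 February 2024 is a Thursday, so the first Friday is February 2 and the third is February 16.
At the standard offset (UTC+08:30), 05:00 UTC + 8h30m = 13:30 Rasove Sector standard time.
Daylight saving runs 17 September 2023 – 16 February 2024; the standard-time date in Rasove Sector, February 11, 2024, is inside that window, so Rasove Sector is at UTC+09:30.
05:00 UTC + 9h30m = 14:30 Rasove Sector.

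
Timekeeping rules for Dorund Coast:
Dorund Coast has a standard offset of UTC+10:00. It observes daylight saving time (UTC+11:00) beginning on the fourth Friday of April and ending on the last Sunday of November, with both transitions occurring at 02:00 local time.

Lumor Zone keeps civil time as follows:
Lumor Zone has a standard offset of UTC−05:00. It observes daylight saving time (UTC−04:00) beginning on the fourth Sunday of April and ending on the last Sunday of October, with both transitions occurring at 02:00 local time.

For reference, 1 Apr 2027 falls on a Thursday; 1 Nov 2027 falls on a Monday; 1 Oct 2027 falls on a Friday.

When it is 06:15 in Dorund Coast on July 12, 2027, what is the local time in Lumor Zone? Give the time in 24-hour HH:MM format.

15:15

1 April 2027 is a Thursday, so the first Friday is April 2 and the fourth is April 23.
1 November 2027 is a Monday, so Sundays fall on 7, 14, 21, 28; the last is November 28.
July 12, 2027 falls between 23 April and 28 November, so daylight saving is in effect and Dorund Coast is at UTC+11:00.
06:15 Dorund Coast − 11h = 19:15 UTC (rolling into the previous day, 11 July 2027).
1 April 2027 is a Thursday, so the first Sunday is April 4 and the fourth is April 25.
1 October 2027 is a Friday, so Sundays fall on 3, 10, 17, 24, 31; the last is October 31.
At the standard offset (UTC−05:00), 19:15 UTC − 5h = 14:15 Lumor Zone standard time.
Daylight saving runs 25 April – 31 October; the standard-time date in Lumor Zone, July 11, 2027, is inside that window, so Lumor Zone is at UTC−04:00.
19:15 UTC − 4h = 15:15 Lumor Zone.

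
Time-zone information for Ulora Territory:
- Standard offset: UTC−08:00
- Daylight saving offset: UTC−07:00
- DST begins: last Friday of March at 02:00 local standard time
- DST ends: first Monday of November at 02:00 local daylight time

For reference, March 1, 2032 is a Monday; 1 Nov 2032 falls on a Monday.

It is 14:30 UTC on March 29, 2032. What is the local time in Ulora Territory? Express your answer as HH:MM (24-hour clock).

07:30

1 March 2032 is a Monday, so Fridays fall on 5, 12, 19, 26; the last is March 26.
1 November 2032 is a Monday, so the first Monday is November 1.
At the standard offset (UTC−08:00), 14:30 UTC − 8h = 06:30 Ulora Territory standard time.
Daylight saving runs 26 March – 1 November; the standard-time date in Ulora Territory, March 29, 2032, is inside that window, so Ulora Territory is at UTC−07:00.
14:30 UTC − 7h = 07:30 local.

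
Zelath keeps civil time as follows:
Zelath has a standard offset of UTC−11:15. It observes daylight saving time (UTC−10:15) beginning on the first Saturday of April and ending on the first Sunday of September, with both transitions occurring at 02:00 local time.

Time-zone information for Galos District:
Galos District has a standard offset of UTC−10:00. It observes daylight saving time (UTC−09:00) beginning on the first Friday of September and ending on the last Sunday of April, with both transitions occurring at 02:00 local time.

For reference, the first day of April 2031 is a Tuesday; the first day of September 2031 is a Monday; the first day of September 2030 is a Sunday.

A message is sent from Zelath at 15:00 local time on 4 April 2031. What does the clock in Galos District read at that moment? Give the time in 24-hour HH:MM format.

17:15

1 April 2031 is a Tuesday, so the first Saturday is April 5.
1 September 2031 is a Monday, so the first Sunday is September 7.
4 April 2031 is outside the daylight-saving period (5 April – 7 September), so Zelath is on standard time, UTC−11:15.
15:00 Zelath + 11h15m = 02:15 UTC (rolling into the next day, 5 April 2031).
1 September 2030 is a Sunday, so the first Friday is September 6.
1 April 2031 is a Tuesday, so Sundays fall on 6, 13, 20, 27; the last is April 27.
At the standard offset (UTC−10:00), 02:15 UTC − 10h = 16:15 Galos District standard time (rolling into the previous day, 4 April 2031).
Daylight saving runs 6 September 2030 – 27 April 2031; the standard-time date in Galos District, 4 April 2031, is inside that window, so Galos District is at UTC−09:00.
02:15 UTC − 9h = 17:15 Galos District (rolling into the previous day, 4 April 2031).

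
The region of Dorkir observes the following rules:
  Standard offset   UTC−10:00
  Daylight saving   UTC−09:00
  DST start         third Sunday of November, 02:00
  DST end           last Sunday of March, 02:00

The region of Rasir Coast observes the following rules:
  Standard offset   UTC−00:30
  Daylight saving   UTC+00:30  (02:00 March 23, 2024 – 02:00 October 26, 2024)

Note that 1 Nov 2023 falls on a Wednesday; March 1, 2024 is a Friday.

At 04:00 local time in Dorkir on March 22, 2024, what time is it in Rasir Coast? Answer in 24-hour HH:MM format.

1 November 2023 is a Wednesday, so the first Sunday is November 5 and the third is November 19.
1 March 2024 is a Friday, so Sundays fall on 3, 10, 17, 24, 31; the last is March 31.
Daylight saving runs 19 November 2023 – 31 March 2024; March 22, 2024 is inside that window, so Dorkir is at UTC−09:00.
04:00 Dorkir + 9h = 13:00 UTC.
At the standard offset (UTC−00:30), 13:00 UTC − 0h30m = 12:30 Rasir Coast standard time.
Daylight saving runs 23 March – 26 October; the standard-time date in Rasir Coast, March 22, 2024, is outside that window, so Rasir Coast is on standard time at UTC−00:30.
13:00 UTC − 0h30m = 12:30 Rasir Coast.

12:30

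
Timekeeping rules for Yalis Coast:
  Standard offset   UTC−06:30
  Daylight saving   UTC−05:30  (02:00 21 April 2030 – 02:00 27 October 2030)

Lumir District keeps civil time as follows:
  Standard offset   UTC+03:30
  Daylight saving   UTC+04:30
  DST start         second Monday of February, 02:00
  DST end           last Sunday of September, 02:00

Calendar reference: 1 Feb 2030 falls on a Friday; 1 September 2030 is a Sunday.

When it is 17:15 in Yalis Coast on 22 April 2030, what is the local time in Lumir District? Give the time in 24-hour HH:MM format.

22 April 2030 falls between 21 April and 27 October, so daylight saving is in effect and Yalis Coast is at UTC−05:30.
17:15 Yalis Coast + 5h30m = 22:45 UTC.
1 February 2030 is a Friday, so the first Monday is February 4 and the second is February 11.
1 September 2030 is a Sunday, so Sundays fall on 1, 8, 15, 22, 29; the last is September 29.
At the standard offset (UTC+03:30), 22:45 UTC + 3h30m = 02:15 Lumir District standard time (rolling into the next day, 23 April 2030).
Daylight saving runs 11 February – 29 September; the standard-time date in Lumir District, 23 April 2030, is inside that window, so Lumir District is at UTC+04:30.
22:45 UTC + 4h30m = 03:15 Lumir District (rolling into the next day, 23 April 2030).

03:15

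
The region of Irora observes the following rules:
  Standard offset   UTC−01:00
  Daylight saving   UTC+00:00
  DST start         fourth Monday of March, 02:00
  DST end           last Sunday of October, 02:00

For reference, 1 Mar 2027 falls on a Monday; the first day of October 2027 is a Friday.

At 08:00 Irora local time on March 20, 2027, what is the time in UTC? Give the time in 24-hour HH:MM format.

1 March 2027 is a Monday, so the first Monday is March 1 and the fourth is March 22.
1 October 2027 is a Friday, so Sundays fall on 3, 10, 17, 24, 31; the last is October 31.
Daylight saving runs 22 March – 31 October; March 20, 2027 is outside that window, so Irora is on standard time at UTC−01:00.
08:00 local + 1h = 09:00 UTC.

09:00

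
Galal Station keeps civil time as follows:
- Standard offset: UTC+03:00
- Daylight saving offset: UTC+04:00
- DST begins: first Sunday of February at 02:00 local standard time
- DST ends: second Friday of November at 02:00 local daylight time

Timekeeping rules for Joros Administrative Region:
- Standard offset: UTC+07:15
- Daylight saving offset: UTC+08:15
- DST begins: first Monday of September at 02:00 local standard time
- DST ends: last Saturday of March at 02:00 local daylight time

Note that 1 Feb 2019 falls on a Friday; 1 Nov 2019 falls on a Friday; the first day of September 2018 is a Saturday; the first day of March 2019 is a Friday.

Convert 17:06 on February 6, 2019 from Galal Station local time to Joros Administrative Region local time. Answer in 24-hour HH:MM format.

21:21

1 February 2019 is a Friday, so the first Sunday is February 3.
1 November 2019 is a Friday, so the first Friday is November 1 and the second is November 8.
Daylight saving runs 3 February – 8 November; February 6, 2019 is inside that window, so Galal Station is at UTC+04:00.
17:06 Galal Station − 4h = 13:06 UTC.
1 September 2018 is a Saturday, so the first Monday is September 3.
1 March 2019 is a Friday, so Saturdays fall on 2, 9, 16, 23, 30; the last is March 30.
At the standard offset (UTC+07:15), 13:06 UTC + 7h15m = 20:21 Joros Administrative Region standard time.
The standard-time date in Joros Administrative Region, February 6, 2019, falls between 3 September 2018 and 30 March 2019, so daylight saving is in effect and Joros Administrative Region is at UTC+08:15.
13:06 UTC + 8h15m = 21:21 Joros Administrative Region.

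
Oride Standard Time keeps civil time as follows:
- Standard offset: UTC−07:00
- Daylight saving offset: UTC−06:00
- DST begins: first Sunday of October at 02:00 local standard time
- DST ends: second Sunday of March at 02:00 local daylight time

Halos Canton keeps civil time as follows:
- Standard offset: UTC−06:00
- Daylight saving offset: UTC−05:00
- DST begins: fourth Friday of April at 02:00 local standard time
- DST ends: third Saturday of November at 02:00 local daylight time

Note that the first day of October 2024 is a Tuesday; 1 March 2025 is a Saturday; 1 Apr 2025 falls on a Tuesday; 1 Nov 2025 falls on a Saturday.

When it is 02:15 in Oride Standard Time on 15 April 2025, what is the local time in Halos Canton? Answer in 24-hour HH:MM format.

1 October 2024 is a Tuesday, so the first Sunday is October 6.
1 March 2025 is a Saturday, so the first Sunday is March 2 and the second is March 9.
15 April 2025 is outside the daylight-saving period (6 October 2024 – 9 March 2025), so Oride Standard Time is on standard time, UTC−07:00.
02:15 Oride Standard Time + 7h = 09:15 UTC.
1 April 2025 is a Tuesday, so the first Friday is April 4 and the fourth is April 25.
1 November 2025 is a Saturday, so the first Saturday is November 1 and the third is November 15.
At the standard offset (UTC−06:00), 09:15 UTC − 6h = 03:15 Halos Canton standard time.
Daylight saving runs 25 April – 15 November; the standard-time date in Halos Canton, 15 April 2025, is outside that window, so Halos Canton is on standard time at UTC−06:00.
09:15 UTC − 6h = 03:15 Halos Canton.

03:15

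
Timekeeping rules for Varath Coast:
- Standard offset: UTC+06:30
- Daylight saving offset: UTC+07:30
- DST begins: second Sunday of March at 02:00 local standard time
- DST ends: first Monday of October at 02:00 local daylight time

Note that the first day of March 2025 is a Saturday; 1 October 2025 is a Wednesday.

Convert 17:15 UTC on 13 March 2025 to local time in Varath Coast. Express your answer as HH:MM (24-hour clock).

1 March 2025 is a Saturday, so the first Sunday is March 2 and the second is March 9.
1 October 2025 is a Wednesday, so the first Monday is October 6.
At the standard offset (UTC+06:30), 17:15 UTC + 6h30m = 23:45 Varath Coast standard time.
The standard-time date in Varath Coast, 13 March 2025, lies within the daylight-saving period (9 March – 6 October), so Varath Coast is on daylight time, UTC+07:30.
17:15 UTC + 7h30m = 00:45 local (rolling into the next day, 14 March 2025).

00:45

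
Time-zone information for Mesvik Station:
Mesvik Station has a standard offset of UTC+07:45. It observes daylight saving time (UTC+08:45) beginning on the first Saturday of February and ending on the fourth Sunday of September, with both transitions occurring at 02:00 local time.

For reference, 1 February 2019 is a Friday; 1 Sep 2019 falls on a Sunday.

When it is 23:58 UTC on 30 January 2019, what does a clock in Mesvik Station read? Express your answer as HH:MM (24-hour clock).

1 February 2019 is a Friday, so the first Saturday is February 2.
1 September 2019 is a Sunday, so the first Sunday is September 1 and the fourth is September 22.
At the standard offset (UTC+07:45), 23:58 UTC + 7h45m = 07:43 Mesvik Station standard time (rolling into the next day, 31 January 2019).
Daylight saving runs 2 February – 22 September; the standard-time date in Mesvik Station, 31 January 2019, is outside that window, so Mesvik Station is on standard time at UTC+07:45.
23:58 UTC + 7h45m = 07:43 local (rolling into the next day, 31 January 2019).

07:43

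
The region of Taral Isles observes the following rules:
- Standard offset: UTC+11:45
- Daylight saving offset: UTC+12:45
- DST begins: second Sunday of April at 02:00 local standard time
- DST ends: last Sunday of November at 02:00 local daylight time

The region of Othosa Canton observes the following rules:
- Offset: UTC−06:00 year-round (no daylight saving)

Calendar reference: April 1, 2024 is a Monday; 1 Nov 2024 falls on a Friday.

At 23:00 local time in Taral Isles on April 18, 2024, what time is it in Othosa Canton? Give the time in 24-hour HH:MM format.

04:15

1 April 2024 is a Monday, so the first Sunday is April 7 and the second is April 14.
1 November 2024 is a Friday, so Sundays fall on 3, 10, 17, 24; the last is November 24.
April 18, 2024 falls between 14 April and 24 November, so daylight saving is in effect and Taral Isles is at UTC+12:45.
23:00 Taral Isles − 12h45m = 10:15 UTC.
Othosa Canton has no daylight saving, so its offset is UTC−06:00 year-round.
10:15 UTC − 6h = 04:15 Othosa Canton.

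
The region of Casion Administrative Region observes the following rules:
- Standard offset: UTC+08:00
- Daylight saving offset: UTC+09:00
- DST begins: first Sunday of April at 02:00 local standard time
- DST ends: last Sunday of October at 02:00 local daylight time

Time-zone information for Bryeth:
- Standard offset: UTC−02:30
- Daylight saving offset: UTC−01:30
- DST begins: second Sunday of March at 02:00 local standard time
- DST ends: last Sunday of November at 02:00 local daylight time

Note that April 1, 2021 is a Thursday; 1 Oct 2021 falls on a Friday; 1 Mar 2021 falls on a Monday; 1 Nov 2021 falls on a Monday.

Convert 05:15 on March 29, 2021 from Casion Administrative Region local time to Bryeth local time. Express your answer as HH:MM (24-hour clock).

19:45

1 April 2021 is a Thursday, so the first Sunday is April 4.
1 October 2021 is a Friday, so Sundays fall on 3, 10, 17, 24, 31; the last is October 31.
Daylight saving runs 4 April – 31 October; March 29, 2021 is outside that window, so Casion Administrative Region is on standard time at UTC+08:00.
05:15 Casion Administrative Region − 8h = 21:15 UTC (rolling into the previous day, 28 March 2021).
1 March 2021 is a Monday, so the first Sunday is March 7 and the second is March 14.
1 November 2021 is a Monday, so Sundays fall on 7, 14, 21, 28; the last is November 28.
At the standard offset (UTC−02:30), 21:15 UTC − 2h30m = 18:45 Bryeth standard time.
Daylight saving runs 14 March – 28 November; the standard-time date in Bryeth, March 28, 2021, is inside that window, so Bryeth is at UTC−01:30.
21:15 UTC − 1h30m = 19:45 Bryeth.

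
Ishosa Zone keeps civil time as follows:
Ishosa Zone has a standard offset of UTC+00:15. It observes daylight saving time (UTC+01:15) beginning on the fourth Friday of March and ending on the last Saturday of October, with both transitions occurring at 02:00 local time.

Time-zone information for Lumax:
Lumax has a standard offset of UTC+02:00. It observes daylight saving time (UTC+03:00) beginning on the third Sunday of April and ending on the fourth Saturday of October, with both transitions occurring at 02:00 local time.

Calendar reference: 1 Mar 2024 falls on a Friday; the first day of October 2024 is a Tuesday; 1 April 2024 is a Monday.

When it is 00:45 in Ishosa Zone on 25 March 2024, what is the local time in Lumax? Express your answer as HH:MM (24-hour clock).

01:30

1 March 2024 is a Friday, so the first Friday is March 1 and the fourth is March 22.
1 October 2024 is a Tuesday, so Saturdays fall on 5, 12, 19, 26; the last is October 26.
25 March 2024 falls between 22 March and 26 October, so daylight saving is in effect and Ishosa Zone is at UTC+01:15.
00:45 Ishosa Zone − 1h15m = 23:30 UTC (rolling into the previous day, 24 March 2024).
1 April 2024 is a Monday, so the first Sunday is April 7 and the third is April 21.
1 October 2024 is a Tuesday, so the first Saturday is October 5 and the fourth is October 26.
At the standard offset (UTC+02:00), 23:30 UTC + 2h = 01:30 Lumax standard time (rolling into the next day, 25 March 2024).
The standard-time date in Lumax, 25 March 2024, is outside the daylight-saving period (21 April – 26 October), so Lumax is on standard time, UTC+02:00.
23:30 UTC + 2h = 01:30 Lumax (rolling into the next day, 25 March 2024).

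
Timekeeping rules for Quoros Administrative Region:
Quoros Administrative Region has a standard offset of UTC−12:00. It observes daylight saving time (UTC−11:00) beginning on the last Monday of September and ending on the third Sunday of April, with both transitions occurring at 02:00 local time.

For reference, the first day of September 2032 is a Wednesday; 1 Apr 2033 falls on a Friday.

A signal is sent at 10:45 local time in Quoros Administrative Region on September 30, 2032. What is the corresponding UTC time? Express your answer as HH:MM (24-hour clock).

21:45

1 September 2032 is a Wednesday, so Mondays fall on 6, 13, 20, 27; the last is September 27.
1 April 2033 is a Friday, so the first Sunday is April 3 and the third is April 17.
September 30, 2032 falls between 27 September 2032 and 17 April 2033, so daylight saving is in effect and Quoros Administrative Region is at UTC−11:00.
10:45 local + 11h = 21:45 UTC.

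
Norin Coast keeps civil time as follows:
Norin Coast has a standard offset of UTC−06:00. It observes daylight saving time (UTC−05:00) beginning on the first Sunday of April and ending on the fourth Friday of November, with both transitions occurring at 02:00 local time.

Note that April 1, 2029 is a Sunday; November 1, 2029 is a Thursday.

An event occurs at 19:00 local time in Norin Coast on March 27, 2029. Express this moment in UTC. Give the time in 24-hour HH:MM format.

01:00

1 April 2029 is a Sunday, so the first Sunday is April 1.
1 November 2029 is a Thursday, so the first Friday is November 2 and the fourth is November 23.
March 27, 2029 is outside the daylight-saving period (1 April – 23 November), so Norin Coast is on standard time, UTC−06:00.
19:00 local + 6h = 01:00 UTC (rolling into the next day, 28 March 2029).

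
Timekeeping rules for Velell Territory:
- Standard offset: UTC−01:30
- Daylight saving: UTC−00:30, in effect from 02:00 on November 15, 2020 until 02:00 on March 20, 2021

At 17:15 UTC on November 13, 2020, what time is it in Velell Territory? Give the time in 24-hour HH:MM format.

15:45

At the standard offset (UTC−01:30), 17:15 UTC − 1h30m = 15:45 Velell Territory standard time.
Daylight saving runs 15 November 2020 – 20 March 2021; the standard-time date in Velell Territory, November 13, 2020, is outside that window, so Velell Territory is on standard time at UTC−01:30.
17:15 UTC − 1h30m = 15:45 local.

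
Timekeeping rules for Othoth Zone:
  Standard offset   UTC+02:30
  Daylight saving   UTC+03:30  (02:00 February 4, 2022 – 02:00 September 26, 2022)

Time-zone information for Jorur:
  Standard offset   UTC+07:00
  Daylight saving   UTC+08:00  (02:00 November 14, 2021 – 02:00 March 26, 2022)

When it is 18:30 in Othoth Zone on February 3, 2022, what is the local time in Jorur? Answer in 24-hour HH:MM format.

February 3, 2022 does not fall between 4 February and 26 September, so daylight saving is not in effect and Othoth Zone is at UTC+02:30.
18:30 Othoth Zone − 2h30m = 16:00 UTC.
At the standard offset (UTC+07:00), 16:00 UTC + 7h = 23:00 Jorur standard time.
The standard-time date in Jorur, February 3, 2022, falls between 14 November 2021 and 26 March 2022, so daylight saving is in effect and Jorur is at UTC+08:00.
16:00 UTC + 8h = 00:00 Jorur (rolling into the next day, 4 February 2022).

00:00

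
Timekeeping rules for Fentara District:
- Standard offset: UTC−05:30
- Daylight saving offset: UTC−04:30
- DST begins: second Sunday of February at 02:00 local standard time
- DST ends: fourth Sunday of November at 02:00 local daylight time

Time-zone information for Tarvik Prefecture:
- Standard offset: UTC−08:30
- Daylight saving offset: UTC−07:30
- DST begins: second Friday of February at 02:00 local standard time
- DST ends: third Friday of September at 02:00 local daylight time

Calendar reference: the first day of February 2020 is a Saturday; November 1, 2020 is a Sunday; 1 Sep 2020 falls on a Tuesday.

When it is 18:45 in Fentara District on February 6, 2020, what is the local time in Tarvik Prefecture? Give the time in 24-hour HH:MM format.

1 February 2020 is a Saturday, so the first Sunday is February 2 and the second is February 9.
1 November 2020 is a Sunday, so the first Sunday is November 1 and the fourth is November 22.
Daylight saving runs 9 February – 22 November; February 6, 2020 is outside that window, so Fentara District is on standard time at UTC−05:30.
18:45 Fentara District + 5h30m = 00:15 UTC (rolling into the next day, 7 February 2020).
1 February 2020 is a Saturday, so the first Friday is February 7 and the second is February 14.
1 September 2020 is a Tuesday, so the first Friday is September 4 and the third is September 18.
At the standard offset (UTC−08:30), 00:15 UTC − 8h30m = 15:45 Tarvik Prefecture standard time (rolling into the previous day, 6 February 2020).
Daylight saving runs 14 February – 18 September; the standard-time date in Tarvik Prefecture, February 6, 2020, is outside that window, so Tarvik Prefecture is on standard time at UTC−08:30.
00:15 UTC − 8h30m = 15:45 Tarvik Prefecture (rolling into the previous day, 6 February 2020).

15:45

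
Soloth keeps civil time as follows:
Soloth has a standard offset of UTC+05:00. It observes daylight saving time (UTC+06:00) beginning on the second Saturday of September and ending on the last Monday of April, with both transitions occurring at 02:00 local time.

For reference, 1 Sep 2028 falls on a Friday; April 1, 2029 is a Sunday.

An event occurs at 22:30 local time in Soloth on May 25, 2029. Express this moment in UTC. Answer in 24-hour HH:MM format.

17:30

1 September 2028 is a Friday, so the first Saturday is September 2 and the second is September 9.
1 April 2029 is a Sunday, so Mondays fall on 2, 9, 16, 23, 30; the last is April 30.
May 25, 2029 does not fall between 9 September 2028 and 30 April 2029, so daylight saving is not in effect and Soloth is at UTC+05:00.
22:30 local − 5h = 17:30 UTC.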